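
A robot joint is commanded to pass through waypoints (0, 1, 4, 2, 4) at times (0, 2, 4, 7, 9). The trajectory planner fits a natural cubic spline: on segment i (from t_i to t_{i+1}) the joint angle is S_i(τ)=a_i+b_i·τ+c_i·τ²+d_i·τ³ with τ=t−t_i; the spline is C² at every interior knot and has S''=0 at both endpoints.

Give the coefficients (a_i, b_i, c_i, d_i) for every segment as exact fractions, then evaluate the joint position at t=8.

Δ: Δ0=1/2, Δ1=3/2, Δ2=-2/3, Δ3=1
row 1: diag=8, rhs=6; c'=1/4, d'=3/4
row 2: denom=10−2·1/4=19/2; d'=(-13−2·3/4)/(19/2)=-29/19
row 3: denom=10−3·6/19=172/19; d'=(10−3·-29/19)/(172/19)=277/172
back: M3=277/172
back: M2=-29/19−6/19·277/172=-175/86
back: M1=3/4−1/4·-175/86=433/344
M: M0=0, M1=433/344, M2=-175/86, M3=277/172, M4=0
seg 0: a=0, c=M0/2=0, d=(M1−M0)/(6·2)=433/4128, b=Δ0−h0·(2M0+M1)/6=83/1032
seg 1: a=1, c=M1/2=433/688, d=(M2−M1)/(6·2)=-1133/4128, b=Δ1−h1·(2M1+M2)/6=691/516
seg 2: a=4, c=M2/2=-175/172, d=(M3−M2)/(6·3)=209/1032, b=Δ2−h2·(2M2+M3)/6=581/1032
seg 3: a=2, c=M3/2=277/344, d=(M4−M3)/(6·2)=-277/2064, b=Δ3−h3·(2M3+M4)/6=-19/258
t_q=8 → seg 3, τ=1; S=2+-19/258·τ+277/344·τ²+-277/2064·τ³=1787/688

  seg 0: a=0 b=83/1032 c=0 d=433/4128
  seg 1: a=1 b=691/516 c=433/688 d=-1133/4128
  seg 2: a=4 b=581/1032 c=-175/172 d=209/1032
  seg 3: a=2 b=-19/258 c=277/344 d=-277/2064
S(8) = 1787/688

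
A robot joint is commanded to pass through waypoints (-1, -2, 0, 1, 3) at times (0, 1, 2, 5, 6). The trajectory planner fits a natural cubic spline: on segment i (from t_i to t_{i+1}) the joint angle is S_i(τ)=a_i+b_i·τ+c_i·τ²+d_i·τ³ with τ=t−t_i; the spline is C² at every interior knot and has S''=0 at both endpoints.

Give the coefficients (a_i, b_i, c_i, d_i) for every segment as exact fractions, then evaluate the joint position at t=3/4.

  seg 0: a=-1 b=-593/318 c=0 d=275/318
  seg 1: a=-2 b=116/159 c=275/106 d=-421/318
  seg 2: a=0 b=619/318 c=-73/53 d=89/318
  seg 3: a=1 b=197/159 c=121/106 d=-121/318
S(3/4) = -13797/6784

Δ: Δ0=-1, Δ1=2, Δ2=1/3, Δ3=2
row 1: diag=4, rhs=18; c'=1/4, d'=9/2
row 2: denom=8−1·1/4=31/4; d'=(-10−1·9/2)/(31/4)=-58/31
row 3: denom=8−3·12/31=212/31; d'=(10−3·-58/31)/(212/31)=121/53
back: M3=121/53
back: M2=-58/31−12/31·121/53=-146/53
back: M1=9/2−1/4·-146/53=275/53
M: M0=0, M1=275/53, M2=-146/53, M3=121/53, M4=0
seg 0: a=-1, c=M0/2=0, d=(M1−M0)/(6·1)=275/318, b=Δ0−h0·(2M0+M1)/6=-593/318
seg 1: a=-2, c=M1/2=275/106, d=(M2−M1)/(6·1)=-421/318, b=Δ1−h1·(2M1+M2)/6=116/159
seg 2: a=0, c=M2/2=-73/53, d=(M3−M2)/(6·3)=89/318, b=Δ2−h2·(2M2+M3)/6=619/318
seg 3: a=1, c=M3/2=121/106, d=(M4−M3)/(6·1)=-121/318, b=Δ3−h3·(2M3+M4)/6=197/159
t_q=3/4 → seg 0, τ=3/4; S=-1+-593/318·τ+0·τ²+275/318·τ³=-13797/6784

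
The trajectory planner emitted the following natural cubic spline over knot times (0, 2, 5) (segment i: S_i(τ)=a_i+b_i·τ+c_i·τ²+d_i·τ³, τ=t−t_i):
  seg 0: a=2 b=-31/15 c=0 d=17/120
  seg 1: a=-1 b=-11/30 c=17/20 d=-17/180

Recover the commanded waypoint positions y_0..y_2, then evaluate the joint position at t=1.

y_0 = S_0(0) = a_0 = 2
y_1 = S_1(0) = a_1 = -1
y_2 = S_1(3) = 3
t_q=1 is in segment 0 (τ=1); S_0(τ)=3/40

y_0=2 y_1=-1 y_2=3
S(1) = 3/40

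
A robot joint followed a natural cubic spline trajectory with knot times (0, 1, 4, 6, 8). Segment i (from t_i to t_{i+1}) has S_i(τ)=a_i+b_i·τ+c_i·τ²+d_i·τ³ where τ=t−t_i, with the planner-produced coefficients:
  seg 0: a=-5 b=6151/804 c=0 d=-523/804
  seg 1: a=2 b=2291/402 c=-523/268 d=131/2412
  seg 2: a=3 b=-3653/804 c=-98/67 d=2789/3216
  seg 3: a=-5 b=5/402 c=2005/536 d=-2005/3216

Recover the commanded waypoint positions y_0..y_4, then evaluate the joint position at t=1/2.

y_0=-5 y_1=2 y_2=3 y_3=-5 y_4=5
S(1/2) = -2693/2144

y_0 = S_0(0) = a_0 = -5
y_1 = S_1(0) = a_1 = 2
y_2 = S_2(0) = a_2 = 3
y_3 = S_3(0) = a_3 = -5
y_4 = S_3(2) = 5
t_q=1/2 is in segment 0 (τ=1/2); S_0(τ)=-2693/2144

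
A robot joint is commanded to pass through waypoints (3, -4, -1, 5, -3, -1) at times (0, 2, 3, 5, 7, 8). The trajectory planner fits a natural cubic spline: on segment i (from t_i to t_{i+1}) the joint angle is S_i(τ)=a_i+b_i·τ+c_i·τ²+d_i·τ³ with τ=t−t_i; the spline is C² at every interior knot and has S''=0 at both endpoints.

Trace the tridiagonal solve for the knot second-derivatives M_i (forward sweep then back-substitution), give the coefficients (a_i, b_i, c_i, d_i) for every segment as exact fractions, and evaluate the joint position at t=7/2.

  seg 0: a=3 b=-3895/698 c=0 d=363/698
  seg 1: a=-4 b=461/698 c=1089/349 d=-545/698
  seg 2: a=-1 b=1591/349 c=543/698 d=-1087/1396
  seg 3: a=5 b=-584/349 c=-1359/349 d=953/698
  seg 4: a=-3 b=-302/349 c=1500/349 d=-500/349
S(7/2) = 15373/11168

Δ: Δ0=-7/2, Δ1=3, Δ2=3, Δ3=-4, Δ4=2
row 1: diag=6, rhs=39; c'=1/6, d'=13/2
row 2: denom=6−1·1/6=35/6; d'=(0−1·13/2)/(35/6)=-39/35
row 3: denom=8−2·12/35=256/35; d'=(-42−2·-39/35)/(256/35)=-87/16
row 4: denom=6−2·35/128=349/64; d'=(36−2·-87/16)/(349/64)=3000/349
back: M4=3000/349
back: M3=-87/16−35/128·3000/349=-2718/349
back: M2=-39/35−12/35·-2718/349=543/349
back: M1=13/2−1/6·543/349=2178/349
M: M0=0, M1=2178/349, M2=543/349, M3=-2718/349, M4=3000/349, M5=0
seg 0: a=3, c=M0/2=0, d=(M1−M0)/(6·2)=363/698, b=Δ0−h0·(2M0+M1)/6=-3895/698
seg 1: a=-4, c=M1/2=1089/349, d=(M2−M1)/(6·1)=-545/698, b=Δ1−h1·(2M1+M2)/6=461/698
seg 2: a=-1, c=M2/2=543/698, d=(M3−M2)/(6·2)=-1087/1396, b=Δ2−h2·(2M2+M3)/6=1591/349
seg 3: a=5, c=M3/2=-1359/349, d=(M4−M3)/(6·2)=953/698, b=Δ3−h3·(2M3+M4)/6=-584/349
seg 4: a=-3, c=M4/2=1500/349, d=(M5−M4)/(6·1)=-500/349, b=Δ4−h4·(2M4+M5)/6=-302/349
t_q=7/2 → seg 2, τ=1/2; S=-1+1591/349·τ+543/698·τ²+-1087/1396·τ³=15373/11168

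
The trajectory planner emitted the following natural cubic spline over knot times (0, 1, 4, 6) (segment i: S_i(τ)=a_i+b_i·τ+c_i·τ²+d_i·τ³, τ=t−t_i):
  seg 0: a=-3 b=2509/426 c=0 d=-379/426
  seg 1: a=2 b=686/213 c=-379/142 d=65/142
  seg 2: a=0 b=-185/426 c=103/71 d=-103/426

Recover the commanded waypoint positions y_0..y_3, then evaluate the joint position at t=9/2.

y_0=-3 y_1=2 y_2=0 y_3=3
S(9/2) = 131/1136

y_0 = S_0(0) = a_0 = -3
y_1 = S_1(0) = a_1 = 2
y_2 = S_2(0) = a_2 = 0
y_3 = S_2(2) = 3
t_q=9/2 is in segment 2 (τ=1/2); S_2(τ)=131/1136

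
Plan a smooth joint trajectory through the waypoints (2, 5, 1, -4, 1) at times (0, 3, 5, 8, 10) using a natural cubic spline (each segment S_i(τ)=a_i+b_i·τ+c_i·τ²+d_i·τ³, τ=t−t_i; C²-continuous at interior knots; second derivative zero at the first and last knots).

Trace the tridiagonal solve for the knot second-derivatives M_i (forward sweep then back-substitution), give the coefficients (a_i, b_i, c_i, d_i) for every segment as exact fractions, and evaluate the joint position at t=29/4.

  seg 0: a=2 b=817/435 c=0 d=-382/3915
  seg 1: a=5 b=-329/435 c=-382/435 d=223/1740
  seg 2: a=1 b=-396/145 c=-19/174 d=1211/7830
  seg 3: a=-4 b=229/290 c=186/145 d=-31/145
S(29/4) = -2519/640

Δ: Δ0=1, Δ1=-2, Δ2=-5/3, Δ3=5/2
row 1: diag=10, rhs=-18; c'=1/5, d'=-9/5
row 2: denom=10−2·1/5=48/5; d'=(2−2·-9/5)/(48/5)=7/12
row 3: denom=10−3·5/16=145/16; d'=(25−3·7/12)/(145/16)=372/145
back: M3=372/145
back: M2=7/12−5/16·372/145=-19/87
back: M1=-9/5−1/5·-19/87=-764/435
M: M0=0, M1=-764/435, M2=-19/87, M3=372/145, M4=0
seg 0: a=2, c=M0/2=0, d=(M1−M0)/(6·3)=-382/3915, b=Δ0−h0·(2M0+M1)/6=817/435
seg 1: a=5, c=M1/2=-382/435, d=(M2−M1)/(6·2)=223/1740, b=Δ1−h1·(2M1+M2)/6=-329/435
seg 2: a=1, c=M2/2=-19/174, d=(M3−M2)/(6·3)=1211/7830, b=Δ2−h2·(2M2+M3)/6=-396/145
seg 3: a=-4, c=M3/2=186/145, d=(M4−M3)/(6·2)=-31/145, b=Δ3−h3·(2M3+M4)/6=229/290
t_q=29/4 → seg 2, τ=9/4; S=1+-396/145·τ+-19/174·τ²+1211/7830·τ³=-2519/640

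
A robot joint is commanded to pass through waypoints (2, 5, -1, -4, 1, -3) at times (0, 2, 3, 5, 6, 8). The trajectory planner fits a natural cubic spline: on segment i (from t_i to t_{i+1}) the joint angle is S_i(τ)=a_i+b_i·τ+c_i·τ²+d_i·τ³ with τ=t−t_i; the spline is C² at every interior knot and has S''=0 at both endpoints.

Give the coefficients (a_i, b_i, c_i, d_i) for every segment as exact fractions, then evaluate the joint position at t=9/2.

Δ: Δ0=3/2, Δ1=-6, Δ2=-3/2, Δ3=5, Δ4=-2
row 1: diag=6, rhs=-45; c'=1/6, d'=-15/2
row 2: denom=6−1·1/6=35/6; d'=(27−1·-15/2)/(35/6)=207/35
row 3: denom=6−2·12/35=186/35; d'=(39−2·207/35)/(186/35)=317/62
row 4: denom=6−1·35/186=1081/186; d'=(-42−1·317/62)/(1081/186)=-381/47
back: M4=-381/47
back: M3=317/62−35/186·-381/47=312/47
back: M2=207/35−12/35·312/47=171/47
back: M1=-15/2−1/6·171/47=-381/47
M: M0=0, M1=-381/47, M2=171/47, M3=312/47, M4=-381/47, M5=0
seg 0: a=2, c=M0/2=0, d=(M1−M0)/(6·2)=-127/188, b=Δ0−h0·(2M0+M1)/6=395/94
seg 1: a=5, c=M1/2=-381/94, d=(M2−M1)/(6·1)=92/47, b=Δ1−h1·(2M1+M2)/6=-367/94
seg 2: a=-1, c=M2/2=171/94, d=(M3−M2)/(6·2)=1/4, b=Δ2−h2·(2M2+M3)/6=-577/94
seg 3: a=-4, c=M3/2=156/47, d=(M4−M3)/(6·1)=-231/94, b=Δ3−h3·(2M3+M4)/6=389/94
seg 4: a=1, c=M4/2=-381/94, d=(M5−M4)/(6·2)=127/188, b=Δ4−h4·(2M4+M5)/6=160/47
t_q=9/2 → seg 2, τ=3/2; S=-1+-577/94·τ+171/94·τ²+1/4·τ³=-7927/1504

  seg 0: a=2 b=395/94 c=0 d=-127/188
  seg 1: a=5 b=-367/94 c=-381/94 d=92/47
  seg 2: a=-1 b=-577/94 c=171/94 d=1/4
  seg 3: a=-4 b=389/94 c=156/47 d=-231/94
  seg 4: a=1 b=160/47 c=-381/94 d=127/188
S(9/2) = -7927/1504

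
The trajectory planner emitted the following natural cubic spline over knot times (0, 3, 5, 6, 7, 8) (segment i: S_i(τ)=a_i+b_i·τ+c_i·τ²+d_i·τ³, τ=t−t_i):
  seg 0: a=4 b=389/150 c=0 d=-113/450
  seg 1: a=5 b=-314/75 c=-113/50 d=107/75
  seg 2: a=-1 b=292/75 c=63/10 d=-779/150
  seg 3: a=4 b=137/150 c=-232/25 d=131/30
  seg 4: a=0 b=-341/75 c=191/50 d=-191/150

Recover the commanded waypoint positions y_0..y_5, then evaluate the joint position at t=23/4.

y_0 = S_0(0) = a_0 = 4
y_1 = S_1(0) = a_1 = 5
y_2 = S_2(0) = a_2 = -1
y_3 = S_3(0) = a_3 = 4
y_4 = S_4(0) = a_4 = 0
y_5 = S_4(1) = -2
t_q=23/4 is in segment 2 (τ=3/4); S_2(τ)=10473/3200

y_0=4 y_1=5 y_2=-1 y_3=4 y_4=0 y_5=-2
S(23/4) = 10473/3200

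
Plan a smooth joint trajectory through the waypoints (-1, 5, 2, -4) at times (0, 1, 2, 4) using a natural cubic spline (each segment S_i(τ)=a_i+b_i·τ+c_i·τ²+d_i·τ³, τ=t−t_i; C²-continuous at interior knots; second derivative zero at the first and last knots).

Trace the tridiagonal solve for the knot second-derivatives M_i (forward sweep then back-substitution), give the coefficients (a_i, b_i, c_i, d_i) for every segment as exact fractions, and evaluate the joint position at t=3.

Δ: Δ0=6, Δ1=-3, Δ2=-3
row 1: diag=4, rhs=-54; c'=1/4, d'=-27/2
row 2: denom=6−1·1/4=23/4; d'=(0−1·-27/2)/(23/4)=54/23
back: M2=54/23
back: M1=-27/2−1/4·54/23=-324/23
M: M0=0, M1=-324/23, M2=54/23, M3=0
seg 0: a=-1, c=M0/2=0, d=(M1−M0)/(6·1)=-54/23, b=Δ0−h0·(2M0+M1)/6=192/23
seg 1: a=5, c=M1/2=-162/23, d=(M2−M1)/(6·1)=63/23, b=Δ1−h1·(2M1+M2)/6=30/23
seg 2: a=2, c=M2/2=27/23, d=(M3−M2)/(6·2)=-9/46, b=Δ2−h2·(2M2+M3)/6=-105/23
t_q=3 → seg 2, τ=1; S=2+-105/23·τ+27/23·τ²+-9/46·τ³=-73/46

  seg 0: a=-1 b=192/23 c=0 d=-54/23
  seg 1: a=5 b=30/23 c=-162/23 d=63/23
  seg 2: a=2 b=-105/23 c=27/23 d=-9/46
S(3) = -73/46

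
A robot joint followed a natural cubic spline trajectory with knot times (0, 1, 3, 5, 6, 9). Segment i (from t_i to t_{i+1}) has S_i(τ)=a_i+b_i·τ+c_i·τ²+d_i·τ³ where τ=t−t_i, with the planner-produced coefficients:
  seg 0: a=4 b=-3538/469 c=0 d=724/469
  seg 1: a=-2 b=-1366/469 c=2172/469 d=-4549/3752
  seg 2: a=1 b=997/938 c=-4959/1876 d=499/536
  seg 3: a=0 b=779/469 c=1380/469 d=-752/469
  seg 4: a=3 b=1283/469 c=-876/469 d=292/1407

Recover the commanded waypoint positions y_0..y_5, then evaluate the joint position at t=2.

y_0=4 y_1=-2 y_2=1 y_3=0 y_4=3 y_5=0
S(2) = -5605/3752

y_0 = S_0(0) = a_0 = 4
y_1 = S_1(0) = a_1 = -2
y_2 = S_2(0) = a_2 = 1
y_3 = S_3(0) = a_3 = 0
y_4 = S_4(0) = a_4 = 3
y_5 = S_4(3) = 0
t_q=2 is in segment 1 (τ=1); S_1(τ)=-5605/3752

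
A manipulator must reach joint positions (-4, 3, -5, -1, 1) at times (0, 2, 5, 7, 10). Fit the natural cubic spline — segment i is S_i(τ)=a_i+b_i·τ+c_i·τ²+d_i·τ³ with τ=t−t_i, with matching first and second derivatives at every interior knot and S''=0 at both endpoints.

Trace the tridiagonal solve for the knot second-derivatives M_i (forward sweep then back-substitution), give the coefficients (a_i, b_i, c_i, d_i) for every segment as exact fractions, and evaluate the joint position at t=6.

  seg 0: a=-4 b=905/174 c=0 d=-37/87
  seg 1: a=3 b=17/174 c=-74/29 d=851/1566
  seg 2: a=-5 b=-47/87 c=407/174 d=-31/58
  seg 3: a=-1 b=209/87 c=-151/174 d=151/1566
S(6) = -325/87

Δ: Δ0=7/2, Δ1=-8/3, Δ2=2, Δ3=2/3
row 1: diag=10, rhs=-37; c'=3/10, d'=-37/10
row 2: denom=10−3·3/10=91/10; d'=(28−3·-37/10)/(91/10)=391/91
row 3: denom=10−2·20/91=870/91; d'=(-8−2·391/91)/(870/91)=-151/87
back: M3=-151/87
back: M2=391/91−20/91·-151/87=407/87
back: M1=-37/10−3/10·407/87=-148/29
M: M0=0, M1=-148/29, M2=407/87, M3=-151/87, M4=0
seg 0: a=-4, c=M0/2=0, d=(M1−M0)/(6·2)=-37/87, b=Δ0−h0·(2M0+M1)/6=905/174
seg 1: a=3, c=M1/2=-74/29, d=(M2−M1)/(6·3)=851/1566, b=Δ1−h1·(2M1+M2)/6=17/174
seg 2: a=-5, c=M2/2=407/174, d=(M3−M2)/(6·2)=-31/58, b=Δ2−h2·(2M2+M3)/6=-47/87
seg 3: a=-1, c=M3/2=-151/174, d=(M4−M3)/(6·3)=151/1566, b=Δ3−h3·(2M3+M4)/6=209/87
t_q=6 → seg 2, τ=1; S=-5+-47/87·τ+407/174·τ²+-31/58·τ³=-325/87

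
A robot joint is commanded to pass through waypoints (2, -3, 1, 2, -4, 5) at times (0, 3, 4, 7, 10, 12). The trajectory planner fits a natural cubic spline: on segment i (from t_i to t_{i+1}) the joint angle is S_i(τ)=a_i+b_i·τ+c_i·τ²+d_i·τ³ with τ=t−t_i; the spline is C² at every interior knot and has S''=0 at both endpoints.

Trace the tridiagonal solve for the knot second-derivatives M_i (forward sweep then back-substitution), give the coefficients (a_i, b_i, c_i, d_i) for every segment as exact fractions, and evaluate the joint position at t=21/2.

Δ: Δ0=-5/3, Δ1=4, Δ2=1/3, Δ3=-2, Δ4=9/2
row 1: diag=8, rhs=34; c'=1/8, d'=17/4
row 2: denom=8−1·1/8=63/8; d'=(-22−1·17/4)/(63/8)=-10/3
row 3: denom=12−3·8/21=76/7; d'=(-14−3·-10/3)/(76/7)=-7/19
row 4: denom=10−3·21/76=697/76; d'=(39−3·-7/19)/(697/76)=3048/697
back: M4=3048/697
back: M3=-7/19−21/76·3048/697=-1099/697
back: M2=-10/3−8/21·-1099/697=-5714/2091
back: M1=17/4−1/8·-5714/2091=9601/2091
M: M0=0, M1=9601/2091, M2=-5714/2091, M3=-1099/697, M4=3048/697, M5=0
seg 0: a=2, c=M0/2=0, d=(M1−M0)/(6·3)=9601/37638, b=Δ0−h0·(2M0+M1)/6=-16571/4182
seg 1: a=-3, c=M1/2=9601/4182, d=(M2−M1)/(6·1)=-5105/4182, b=Δ1−h1·(2M1+M2)/6=6116/2091
seg 2: a=1, c=M2/2=-2857/2091, d=(M3−M2)/(6·3)=2417/37638, b=Δ2−h2·(2M2+M3)/6=5373/1394
seg 3: a=2, c=M3/2=-1099/1394, d=(M4−M3)/(6·3)=4147/12546, b=Δ3−h3·(2M3+M4)/6=-107/41
seg 4: a=-4, c=M4/2=1524/697, d=(M5−M4)/(6·2)=-254/697, b=Δ4−h4·(2M4+M5)/6=2209/1394
t_q=21/2 → seg 4, τ=1/2; S=-4+2209/1394·τ+1524/697·τ²+-254/697·τ³=-3773/1394

  seg 0: a=2 b=-16571/4182 c=0 d=9601/37638
  seg 1: a=-3 b=6116/2091 c=9601/4182 d=-5105/4182
  seg 2: a=1 b=5373/1394 c=-2857/2091 d=2417/37638
  seg 3: a=2 b=-107/41 c=-1099/1394 d=4147/12546
  seg 4: a=-4 b=2209/1394 c=1524/697 d=-254/697
S(21/2) = -3773/1394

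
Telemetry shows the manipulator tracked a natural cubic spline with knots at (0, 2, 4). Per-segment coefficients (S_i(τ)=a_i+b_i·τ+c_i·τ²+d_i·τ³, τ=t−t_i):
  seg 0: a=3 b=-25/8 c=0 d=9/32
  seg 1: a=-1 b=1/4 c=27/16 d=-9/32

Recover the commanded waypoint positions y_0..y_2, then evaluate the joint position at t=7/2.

y_0=3 y_1=-1 y_2=4
S(7/2) = 569/256

y_0 = S_0(0) = a_0 = 3
y_1 = S_1(0) = a_1 = -1
y_2 = S_1(2) = 4
t_q=7/2 is in segment 1 (τ=3/2); S_1(τ)=569/256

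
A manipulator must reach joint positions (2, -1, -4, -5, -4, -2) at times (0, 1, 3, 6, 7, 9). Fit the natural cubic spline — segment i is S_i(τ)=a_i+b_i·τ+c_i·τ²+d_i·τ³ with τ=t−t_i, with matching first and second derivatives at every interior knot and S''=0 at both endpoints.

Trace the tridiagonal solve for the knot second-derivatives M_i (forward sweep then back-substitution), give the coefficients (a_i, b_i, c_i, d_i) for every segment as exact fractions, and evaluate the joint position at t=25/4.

  seg 0: a=2 b=-22459/6924 c=0 d=1687/6924
  seg 1: a=-1 b=-8699/3462 c=1687/2308 d=-1555/13848
  seg 2: a=-4 b=-1621/1731 c=33/577 d=83/1731
  seg 3: a=-5 b=1214/1731 c=282/577 d=-329/1731
  seg 4: a=-4 b=1919/1731 c=-47/577 d=47/3462
S(25/4) = -177147/36928

Δ: Δ0=-3, Δ1=-3/2, Δ2=-1/3, Δ3=1, Δ4=1
row 1: diag=6, rhs=9; c'=1/3, d'=3/2
row 2: denom=10−2·1/3=28/3; d'=(7−2·3/2)/(28/3)=3/7
row 3: denom=8−3·9/28=197/28; d'=(8−3·3/7)/(197/28)=188/197
row 4: denom=6−1·28/197=1154/197; d'=(0−1·188/197)/(1154/197)=-94/577
back: M4=-94/577
back: M3=188/197−28/197·-94/577=564/577
back: M2=3/7−9/28·564/577=66/577
back: M1=3/2−1/3·66/577=1687/1154
M: M0=0, M1=1687/1154, M2=66/577, M3=564/577, M4=-94/577, M5=0
seg 0: a=2, c=M0/2=0, d=(M1−M0)/(6·1)=1687/6924, b=Δ0−h0·(2M0+M1)/6=-22459/6924
seg 1: a=-1, c=M1/2=1687/2308, d=(M2−M1)/(6·2)=-1555/13848, b=Δ1−h1·(2M1+M2)/6=-8699/3462
seg 2: a=-4, c=M2/2=33/577, d=(M3−M2)/(6·3)=83/1731, b=Δ2−h2·(2M2+M3)/6=-1621/1731
seg 3: a=-5, c=M3/2=282/577, d=(M4−M3)/(6·1)=-329/1731, b=Δ3−h3·(2M3+M4)/6=1214/1731
seg 4: a=-4, c=M4/2=-47/577, d=(M5−M4)/(6·2)=47/3462, b=Δ4−h4·(2M4+M5)/6=1919/1731
t_q=25/4 → seg 3, τ=1/4; S=-5+1214/1731·τ+282/577·τ²+-329/1731·τ³=-177147/36928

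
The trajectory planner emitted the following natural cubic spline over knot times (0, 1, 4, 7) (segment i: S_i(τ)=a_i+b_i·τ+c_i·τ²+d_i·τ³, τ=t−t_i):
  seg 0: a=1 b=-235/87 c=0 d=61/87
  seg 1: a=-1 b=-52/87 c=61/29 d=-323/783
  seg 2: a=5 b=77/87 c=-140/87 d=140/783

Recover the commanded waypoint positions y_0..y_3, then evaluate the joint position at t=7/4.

y_0 = S_0(0) = a_0 = 1
y_1 = S_1(0) = a_1 = -1
y_2 = S_2(0) = a_2 = 5
y_3 = S_2(3) = -2
t_q=7/4 is in segment 1 (τ=3/4); S_1(τ)=-815/1856

y_0=1 y_1=-1 y_2=5 y_3=-2
S(7/4) = -815/1856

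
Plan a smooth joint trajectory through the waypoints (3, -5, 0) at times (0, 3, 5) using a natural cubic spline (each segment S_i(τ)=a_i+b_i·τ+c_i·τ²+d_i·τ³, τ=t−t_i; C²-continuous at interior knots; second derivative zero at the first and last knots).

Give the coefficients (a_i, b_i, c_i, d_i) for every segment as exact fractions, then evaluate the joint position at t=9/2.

  seg 0: a=3 b=-253/60 c=0 d=31/180
  seg 1: a=-5 b=13/30 c=31/20 d=-31/120
S(9/2) = -111/64

Δ: Δ0=-8/3, Δ1=5/2
row 1: diag=10, rhs=31; c'=1/5, d'=31/10
back: M1=31/10
M: M0=0, M1=31/10, M2=0
seg 0: a=3, c=M0/2=0, d=(M1−M0)/(6·3)=31/180, b=Δ0−h0·(2M0+M1)/6=-253/60
seg 1: a=-5, c=M1/2=31/20, d=(M2−M1)/(6·2)=-31/120, b=Δ1−h1·(2M1+M2)/6=13/30
t_q=9/2 → seg 1, τ=3/2; S=-5+13/30·τ+31/20·τ²+-31/120·τ³=-111/64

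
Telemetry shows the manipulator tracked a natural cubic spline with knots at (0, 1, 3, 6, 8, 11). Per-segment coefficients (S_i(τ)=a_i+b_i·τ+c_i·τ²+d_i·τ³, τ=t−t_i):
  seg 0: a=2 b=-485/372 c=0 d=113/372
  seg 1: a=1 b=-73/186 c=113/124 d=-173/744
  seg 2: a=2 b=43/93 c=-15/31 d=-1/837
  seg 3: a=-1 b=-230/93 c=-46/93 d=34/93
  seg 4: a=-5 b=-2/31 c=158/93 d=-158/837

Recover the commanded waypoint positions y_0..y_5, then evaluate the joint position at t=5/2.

y_0=2 y_1=1 y_2=2 y_3=-1 y_4=-5 y_5=5
S(5/2) = 3327/1984

y_0 = S_0(0) = a_0 = 2
y_1 = S_1(0) = a_1 = 1
y_2 = S_2(0) = a_2 = 2
y_3 = S_3(0) = a_3 = -1
y_4 = S_4(0) = a_4 = -5
y_5 = S_4(3) = 5
t_q=5/2 is in segment 1 (τ=3/2); S_1(τ)=3327/1984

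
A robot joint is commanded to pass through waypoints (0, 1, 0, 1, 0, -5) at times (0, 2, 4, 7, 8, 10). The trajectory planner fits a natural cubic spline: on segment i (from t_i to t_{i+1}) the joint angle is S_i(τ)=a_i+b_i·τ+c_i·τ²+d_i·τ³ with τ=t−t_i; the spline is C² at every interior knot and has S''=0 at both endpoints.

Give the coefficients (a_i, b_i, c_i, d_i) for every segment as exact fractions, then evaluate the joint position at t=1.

Δ: Δ0=1/2, Δ1=-1/2, Δ2=1/3, Δ3=-1, Δ4=-5/2
row 1: diag=8, rhs=-6; c'=1/4, d'=-3/4
row 2: denom=10−2·1/4=19/2; d'=(5−2·-3/4)/(19/2)=13/19
row 3: denom=8−3·6/19=134/19; d'=(-8−3·13/19)/(134/19)=-191/134
row 4: denom=6−1·19/134=785/134; d'=(-9−1·-191/134)/(785/134)=-203/157
back: M4=-203/157
back: M3=-191/134−19/134·-203/157=-195/157
back: M2=13/19−6/19·-195/157=169/157
back: M1=-3/4−1/4·169/157=-160/157
M: M0=0, M1=-160/157, M2=169/157, M3=-195/157, M4=-203/157, M5=0
seg 0: a=0, c=M0/2=0, d=(M1−M0)/(6·2)=-40/471, b=Δ0−h0·(2M0+M1)/6=791/942
seg 1: a=1, c=M1/2=-80/157, d=(M2−M1)/(6·2)=329/1884, b=Δ1−h1·(2M1+M2)/6=-169/942
seg 2: a=0, c=M2/2=169/314, d=(M3−M2)/(6·3)=-182/1413, b=Δ2−h2·(2M2+M3)/6=-115/942
seg 3: a=1, c=M3/2=-195/314, d=(M4−M3)/(6·1)=-4/471, b=Δ3−h3·(2M3+M4)/6=-349/942
seg 4: a=0, c=M4/2=-203/314, d=(M5−M4)/(6·2)=203/1884, b=Δ4−h4·(2M4+M5)/6=-1543/942
t_q=1 → seg 0, τ=1; S=0+791/942·τ+0·τ²+-40/471·τ³=237/314

  seg 0: a=0 b=791/942 c=0 d=-40/471
  seg 1: a=1 b=-169/942 c=-80/157 d=329/1884
  seg 2: a=0 b=-115/942 c=169/314 d=-182/1413
  seg 3: a=1 b=-349/942 c=-195/314 d=-4/471
  seg 4: a=0 b=-1543/942 c=-203/314 d=203/1884
S(1) = 237/314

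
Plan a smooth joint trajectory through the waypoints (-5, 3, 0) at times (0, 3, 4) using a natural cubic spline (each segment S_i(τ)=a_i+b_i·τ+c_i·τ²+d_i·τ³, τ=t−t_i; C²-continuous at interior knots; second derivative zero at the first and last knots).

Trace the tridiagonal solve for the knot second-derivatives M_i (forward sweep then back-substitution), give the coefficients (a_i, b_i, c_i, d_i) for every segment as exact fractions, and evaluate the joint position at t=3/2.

Δ: Δ0=8/3, Δ1=-3
row 1: diag=8, rhs=-34; c'=1/8, d'=-17/4
back: M1=-17/4
M: M0=0, M1=-17/4, M2=0
seg 0: a=-5, c=M0/2=0, d=(M1−M0)/(6·3)=-17/72, b=Δ0−h0·(2M0+M1)/6=115/24
seg 1: a=3, c=M1/2=-17/8, d=(M2−M1)/(6·1)=17/24, b=Δ1−h1·(2M1+M2)/6=-19/12
t_q=3/2 → seg 0, τ=3/2; S=-5+115/24·τ+0·τ²+-17/72·τ³=89/64

  seg 0: a=-5 b=115/24 c=0 d=-17/72
  seg 1: a=3 b=-19/12 c=-17/8 d=17/24
S(3/2) = 89/64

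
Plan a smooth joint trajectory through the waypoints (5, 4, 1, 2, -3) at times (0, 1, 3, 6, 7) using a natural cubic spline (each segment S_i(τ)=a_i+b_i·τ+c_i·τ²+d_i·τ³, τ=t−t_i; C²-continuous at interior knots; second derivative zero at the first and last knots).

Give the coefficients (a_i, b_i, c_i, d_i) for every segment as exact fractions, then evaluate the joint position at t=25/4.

Δ: Δ0=-1, Δ1=-3/2, Δ2=1/3, Δ3=-5
row 1: diag=6, rhs=-3; c'=1/3, d'=-1/2
row 2: denom=10−2·1/3=28/3; d'=(11−2·-1/2)/(28/3)=9/7
row 3: denom=8−3·9/28=197/28; d'=(-32−3·9/7)/(197/28)=-1004/197
back: M3=-1004/197
back: M2=9/7−9/28·-1004/197=576/197
back: M1=-1/2−1/3·576/197=-581/394
M: M0=0, M1=-581/394, M2=576/197, M3=-1004/197, M4=0
seg 0: a=5, c=M0/2=0, d=(M1−M0)/(6·1)=-581/2364, b=Δ0−h0·(2M0+M1)/6=-1783/2364
seg 1: a=4, c=M1/2=-581/788, d=(M2−M1)/(6·2)=1733/4728, b=Δ1−h1·(2M1+M2)/6=-1763/1182
seg 2: a=1, c=M2/2=288/197, d=(M3−M2)/(6·3)=-790/1773, b=Δ2−h2·(2M2+M3)/6=-25/591
seg 3: a=2, c=M3/2=-502/197, d=(M4−M3)/(6·1)=502/591, b=Δ3−h3·(2M3+M4)/6=-1951/591
t_q=25/4 → seg 3, τ=1/4; S=2+-1951/591·τ+-502/197·τ²+502/591·τ³=6485/6304

  seg 0: a=5 b=-1783/2364 c=0 d=-581/2364
  seg 1: a=4 b=-1763/1182 c=-581/788 d=1733/4728
  seg 2: a=1 b=-25/591 c=288/197 d=-790/1773
  seg 3: a=2 b=-1951/591 c=-502/197 d=502/591
S(25/4) = 6485/6304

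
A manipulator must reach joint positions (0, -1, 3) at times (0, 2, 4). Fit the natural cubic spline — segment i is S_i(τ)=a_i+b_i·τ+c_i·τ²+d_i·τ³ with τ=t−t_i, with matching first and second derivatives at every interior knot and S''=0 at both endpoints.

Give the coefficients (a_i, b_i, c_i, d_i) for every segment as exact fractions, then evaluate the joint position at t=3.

  seg 0: a=0 b=-9/8 c=0 d=5/32
  seg 1: a=-1 b=3/4 c=15/16 d=-5/32
S(3) = 17/32

Δ: Δ0=-1/2, Δ1=2
row 1: diag=8, rhs=15; c'=1/4, d'=15/8
back: M1=15/8
M: M0=0, M1=15/8, M2=0
seg 0: a=0, c=M0/2=0, d=(M1−M0)/(6·2)=5/32, b=Δ0−h0·(2M0+M1)/6=-9/8
seg 1: a=-1, c=M1/2=15/16, d=(M2−M1)/(6·2)=-5/32, b=Δ1−h1·(2M1+M2)/6=3/4
t_q=3 → seg 1, τ=1; S=-1+3/4·τ+15/16·τ²+-5/32·τ³=17/32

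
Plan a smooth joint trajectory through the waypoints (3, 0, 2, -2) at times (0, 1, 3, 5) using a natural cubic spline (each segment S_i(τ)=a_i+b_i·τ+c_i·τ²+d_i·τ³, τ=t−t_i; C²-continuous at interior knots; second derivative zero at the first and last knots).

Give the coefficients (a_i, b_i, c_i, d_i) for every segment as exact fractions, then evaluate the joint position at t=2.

Δ: Δ0=-3, Δ1=1, Δ2=-2
row 1: diag=6, rhs=24; c'=1/3, d'=4
row 2: denom=8−2·1/3=22/3; d'=(-18−2·4)/(22/3)=-39/11
back: M2=-39/11
back: M1=4−1/3·-39/11=57/11
M: M0=0, M1=57/11, M2=-39/11, M3=0
seg 0: a=3, c=M0/2=0, d=(M1−M0)/(6·1)=19/22, b=Δ0−h0·(2M0+M1)/6=-85/22
seg 1: a=0, c=M1/2=57/22, d=(M2−M1)/(6·2)=-8/11, b=Δ1−h1·(2M1+M2)/6=-14/11
seg 2: a=2, c=M2/2=-39/22, d=(M3−M2)/(6·2)=13/44, b=Δ2−h2·(2M2+M3)/6=4/11
t_q=2 → seg 1, τ=1; S=0+-14/11·τ+57/22·τ²+-8/11·τ³=13/22

  seg 0: a=3 b=-85/22 c=0 d=19/22
  seg 1: a=0 b=-14/11 c=57/22 d=-8/11
  seg 2: a=2 b=4/11 c=-39/22 d=13/44
S(2) = 13/22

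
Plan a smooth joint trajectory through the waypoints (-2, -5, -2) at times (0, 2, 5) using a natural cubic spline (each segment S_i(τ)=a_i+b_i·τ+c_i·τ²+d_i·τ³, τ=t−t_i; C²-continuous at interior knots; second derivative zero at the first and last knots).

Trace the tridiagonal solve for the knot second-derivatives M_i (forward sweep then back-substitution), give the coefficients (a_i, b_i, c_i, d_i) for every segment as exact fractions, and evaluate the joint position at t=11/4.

Δ: Δ0=-3/2, Δ1=1
row 1: diag=10, rhs=15; c'=3/10, d'=3/2
back: M1=3/2
M: M0=0, M1=3/2, M2=0
seg 0: a=-2, c=M0/2=0, d=(M1−M0)/(6·2)=1/8, b=Δ0−h0·(2M0+M1)/6=-2
seg 1: a=-5, c=M1/2=3/4, d=(M2−M1)/(6·3)=-1/12, b=Δ1−h1·(2M1+M2)/6=-1/2
t_q=11/4 → seg 1, τ=3/4; S=-5+-1/2·τ+3/4·τ²+-1/12·τ³=-1277/256

  seg 0: a=-2 b=-2 c=0 d=1/8
  seg 1: a=-5 b=-1/2 c=3/4 d=-1/12
S(11/4) = -1277/256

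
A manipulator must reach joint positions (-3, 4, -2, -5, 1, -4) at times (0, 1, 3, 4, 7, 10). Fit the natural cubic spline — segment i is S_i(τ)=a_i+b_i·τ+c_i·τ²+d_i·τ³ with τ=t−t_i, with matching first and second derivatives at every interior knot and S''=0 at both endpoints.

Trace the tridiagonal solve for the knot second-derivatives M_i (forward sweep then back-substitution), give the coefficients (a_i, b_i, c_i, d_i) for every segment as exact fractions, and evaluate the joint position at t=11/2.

  seg 0: a=-3 b=11971/1356 c=0 d=-2479/1356
  seg 1: a=4 b=2267/678 c=-2479/452 d=392/339
  seg 2: a=-2 b=-3199/678 c=657/452 d=359/1356
  seg 3: a=-5 b=-1379/1356 c=254/113 d=-5053/12204
  seg 4: a=1 b=875/678 c=-2005/1356 d=2005/12204
S(11/2) = -10361/3616

Δ: Δ0=7, Δ1=-3, Δ2=-3, Δ3=2, Δ4=-5/3
row 1: diag=6, rhs=-60; c'=1/3, d'=-10
row 2: denom=6−2·1/3=16/3; d'=(0−2·-10)/(16/3)=15/4
row 3: denom=8−1·3/16=125/16; d'=(30−1·15/4)/(125/16)=84/25
row 4: denom=12−3·48/125=1356/125; d'=(-22−3·84/25)/(1356/125)=-2005/678
back: M4=-2005/678
back: M3=84/25−48/125·-2005/678=508/113
back: M2=15/4−3/16·508/113=657/226
back: M1=-10−1/3·657/226=-2479/226
M: M0=0, M1=-2479/226, M2=657/226, M3=508/113, M4=-2005/678, M5=0
seg 0: a=-3, c=M0/2=0, d=(M1−M0)/(6·1)=-2479/1356, b=Δ0−h0·(2M0+M1)/6=11971/1356
seg 1: a=4, c=M1/2=-2479/452, d=(M2−M1)/(6·2)=392/339, b=Δ1−h1·(2M1+M2)/6=2267/678
seg 2: a=-2, c=M2/2=657/452, d=(M3−M2)/(6·1)=359/1356, b=Δ2−h2·(2M2+M3)/6=-3199/678
seg 3: a=-5, c=M3/2=254/113, d=(M4−M3)/(6·3)=-5053/12204, b=Δ3−h3·(2M3+M4)/6=-1379/1356
seg 4: a=1, c=M4/2=-2005/1356, d=(M5−M4)/(6·3)=2005/12204, b=Δ4−h4·(2M4+M5)/6=875/678
t_q=11/2 → seg 3, τ=3/2; S=-5+-1379/1356·τ+254/113·τ²+-5053/12204·τ³=-10361/3616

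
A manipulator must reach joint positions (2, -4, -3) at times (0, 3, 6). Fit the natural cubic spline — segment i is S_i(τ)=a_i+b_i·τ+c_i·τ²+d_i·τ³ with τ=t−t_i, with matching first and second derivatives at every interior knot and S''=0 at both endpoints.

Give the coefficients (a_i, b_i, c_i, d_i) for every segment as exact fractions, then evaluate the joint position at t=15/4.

  seg 0: a=2 b=-31/12 c=0 d=7/108
  seg 1: a=-4 b=-5/6 c=7/12 d=-7/108
S(15/4) = -1107/256

Δ: Δ0=-2, Δ1=1/3
row 1: diag=12, rhs=14; c'=1/4, d'=7/6
back: M1=7/6
M: M0=0, M1=7/6, M2=0
seg 0: a=2, c=M0/2=0, d=(M1−M0)/(6·3)=7/108, b=Δ0−h0·(2M0+M1)/6=-31/12
seg 1: a=-4, c=M1/2=7/12, d=(M2−M1)/(6·3)=-7/108, b=Δ1−h1·(2M1+M2)/6=-5/6
t_q=15/4 → seg 1, τ=3/4; S=-4+-5/6·τ+7/12·τ²+-7/108·τ³=-1107/256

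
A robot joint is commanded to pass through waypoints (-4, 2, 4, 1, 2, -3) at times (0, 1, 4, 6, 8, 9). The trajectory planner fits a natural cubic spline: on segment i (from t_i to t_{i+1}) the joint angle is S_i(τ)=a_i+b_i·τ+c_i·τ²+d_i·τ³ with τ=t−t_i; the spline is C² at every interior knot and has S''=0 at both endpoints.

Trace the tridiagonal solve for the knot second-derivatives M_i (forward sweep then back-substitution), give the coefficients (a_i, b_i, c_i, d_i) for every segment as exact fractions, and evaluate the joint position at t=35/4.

Δ: Δ0=6, Δ1=2/3, Δ2=-3/2, Δ3=1/2, Δ4=-5
row 1: diag=8, rhs=-32; c'=3/8, d'=-4
row 2: denom=10−3·3/8=71/8; d'=(-13−3·-4)/(71/8)=-8/71
row 3: denom=8−2·16/71=536/71; d'=(12−2·-8/71)/(536/71)=217/134
row 4: denom=6−2·71/268=733/134; d'=(-33−2·217/134)/(733/134)=-4856/733
back: M4=-4856/733
back: M3=217/134−71/268·-4856/733=4947/1466
back: M2=-8/71−16/71·4947/1466=-640/733
back: M1=-4−3/8·-640/733=-2692/733
M: M0=0, M1=-2692/733, M2=-640/733, M3=4947/1466, M4=-4856/733, M5=0
seg 0: a=-4, c=M0/2=0, d=(M1−M0)/(6·1)=-1346/2199, b=Δ0−h0·(2M0+M1)/6=14540/2199
seg 1: a=2, c=M1/2=-1346/733, d=(M2−M1)/(6·3)=114/733, b=Δ1−h1·(2M1+M2)/6=10502/2199
seg 2: a=4, c=M2/2=-320/733, d=(M3−M2)/(6·2)=6227/17592, b=Δ2−h2·(2M2+M3)/6=-4492/2199
seg 3: a=1, c=M3/2=4947/2932, d=(M4−M3)/(6·2)=-14659/17592, b=Δ3−h3·(2M3+M4)/6=2017/4398
seg 4: a=2, c=M4/2=-2428/733, d=(M5−M4)/(6·1)=2428/2199, b=Δ4−h4·(2M4+M5)/6=-6139/2199
t_q=35/4 → seg 4, τ=3/4; S=2+-6139/2199·τ+-2428/733·τ²+2428/2199·τ³=-17489/11728

  seg 0: a=-4 b=14540/2199 c=0 d=-1346/2199
  seg 1: a=2 b=10502/2199 c=-1346/733 d=114/733
  seg 2: a=4 b=-4492/2199 c=-320/733 d=6227/17592
  seg 3: a=1 b=2017/4398 c=4947/2932 d=-14659/17592
  seg 4: a=2 b=-6139/2199 c=-2428/733 d=2428/2199
S(35/4) = -17489/11728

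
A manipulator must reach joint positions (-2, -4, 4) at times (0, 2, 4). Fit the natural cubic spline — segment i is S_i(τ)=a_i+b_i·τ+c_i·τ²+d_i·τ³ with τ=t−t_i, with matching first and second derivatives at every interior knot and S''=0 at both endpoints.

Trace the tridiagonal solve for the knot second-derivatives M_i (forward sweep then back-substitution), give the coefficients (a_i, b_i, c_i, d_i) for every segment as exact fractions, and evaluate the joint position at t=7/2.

  seg 0: a=-2 b=-9/4 c=0 d=5/16
  seg 1: a=-4 b=3/2 c=15/8 d=-5/16
S(7/2) = 181/128

Δ: Δ0=-1, Δ1=4
row 1: diag=8, rhs=30; c'=1/4, d'=15/4
back: M1=15/4
M: M0=0, M1=15/4, M2=0
seg 0: a=-2, c=M0/2=0, d=(M1−M0)/(6·2)=5/16, b=Δ0−h0·(2M0+M1)/6=-9/4
seg 1: a=-4, c=M1/2=15/8, d=(M2−M1)/(6·2)=-5/16, b=Δ1−h1·(2M1+M2)/6=3/2
t_q=7/2 → seg 1, τ=3/2; S=-4+3/2·τ+15/8·τ²+-5/16·τ³=181/128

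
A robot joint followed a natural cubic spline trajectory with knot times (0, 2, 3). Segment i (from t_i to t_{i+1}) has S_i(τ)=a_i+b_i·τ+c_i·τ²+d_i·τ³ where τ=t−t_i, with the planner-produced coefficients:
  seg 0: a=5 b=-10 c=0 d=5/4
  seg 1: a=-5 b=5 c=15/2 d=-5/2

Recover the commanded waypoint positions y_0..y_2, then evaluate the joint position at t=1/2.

y_0=5 y_1=-5 y_2=5
S(1/2) = 5/32

y_0 = S_0(0) = a_0 = 5
y_1 = S_1(0) = a_1 = -5
y_2 = S_1(1) = 5
t_q=1/2 is in segment 0 (τ=1/2); S_0(τ)=5/32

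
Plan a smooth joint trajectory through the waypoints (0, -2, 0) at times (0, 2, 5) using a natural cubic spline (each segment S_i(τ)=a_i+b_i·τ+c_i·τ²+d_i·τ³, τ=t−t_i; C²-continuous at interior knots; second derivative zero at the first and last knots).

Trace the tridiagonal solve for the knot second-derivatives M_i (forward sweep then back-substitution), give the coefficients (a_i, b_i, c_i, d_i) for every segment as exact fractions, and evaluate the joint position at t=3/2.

Δ: Δ0=-1, Δ1=2/3
row 1: diag=10, rhs=10; c'=3/10, d'=1
back: M1=1
M: M0=0, M1=1, M2=0
seg 0: a=0, c=M0/2=0, d=(M1−M0)/(6·2)=1/12, b=Δ0−h0·(2M0+M1)/6=-4/3
seg 1: a=-2, c=M1/2=1/2, d=(M2−M1)/(6·3)=-1/18, b=Δ1−h1·(2M1+M2)/6=-1/3
t_q=3/2 → seg 0, τ=3/2; S=0+-4/3·τ+0·τ²+1/12·τ³=-55/32

  seg 0: a=0 b=-4/3 c=0 d=1/12
  seg 1: a=-2 b=-1/3 c=1/2 d=-1/18
S(3/2) = -55/32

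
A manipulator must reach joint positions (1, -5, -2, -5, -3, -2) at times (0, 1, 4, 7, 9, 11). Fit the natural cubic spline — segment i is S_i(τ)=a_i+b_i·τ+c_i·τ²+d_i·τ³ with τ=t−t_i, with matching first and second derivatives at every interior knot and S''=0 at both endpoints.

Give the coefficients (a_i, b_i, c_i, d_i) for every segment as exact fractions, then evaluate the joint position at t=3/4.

Δ: Δ0=-6, Δ1=1, Δ2=-1, Δ3=1, Δ4=1/2
row 1: diag=8, rhs=42; c'=3/8, d'=21/4
row 2: denom=12−3·3/8=87/8; d'=(-12−3·21/4)/(87/8)=-74/29
row 3: denom=10−3·8/29=266/29; d'=(12−3·-74/29)/(266/29)=15/7
row 4: denom=8−2·29/133=1006/133; d'=(-3−2·15/7)/(1006/133)=-969/1006
back: M4=-969/1006
back: M3=15/7−29/133·-969/1006=2367/1006
back: M2=-74/29−8/29·2367/1006=-1610/503
back: M1=21/4−3/8·-1610/503=6489/1006
M: M0=0, M1=6489/1006, M2=-1610/503, M3=2367/1006, M4=-969/1006, M5=0
seg 0: a=1, c=M0/2=0, d=(M1−M0)/(6·1)=2163/2012, b=Δ0−h0·(2M0+M1)/6=-14235/2012
seg 1: a=-5, c=M1/2=6489/2012, d=(M2−M1)/(6·3)=-9709/18108, b=Δ1−h1·(2M1+M2)/6=-3873/1006
seg 2: a=-2, c=M2/2=-805/503, d=(M3−M2)/(6·3)=5587/18108, b=Δ2−h2·(2M2+M3)/6=2061/2012
seg 3: a=-5, c=M3/2=2367/2012, d=(M4−M3)/(6·2)=-139/503, b=Δ3−h3·(2M3+M4)/6=-249/1006
seg 4: a=-3, c=M4/2=-969/2012, d=(M5−M4)/(6·2)=323/4024, b=Δ4−h4·(2M4+M5)/6=1149/1006
t_q=3/4 → seg 0, τ=3/4; S=1+-14235/2012·τ+0·τ²+2163/2012·τ³=-496111/128768

  seg 0: a=1 b=-14235/2012 c=0 d=2163/2012
  seg 1: a=-5 b=-3873/1006 c=6489/2012 d=-9709/18108
  seg 2: a=-2 b=2061/2012 c=-805/503 d=5587/18108
  seg 3: a=-5 b=-249/1006 c=2367/2012 d=-139/503
  seg 4: a=-3 b=1149/1006 c=-969/2012 d=323/4024
S(3/4) = -496111/128768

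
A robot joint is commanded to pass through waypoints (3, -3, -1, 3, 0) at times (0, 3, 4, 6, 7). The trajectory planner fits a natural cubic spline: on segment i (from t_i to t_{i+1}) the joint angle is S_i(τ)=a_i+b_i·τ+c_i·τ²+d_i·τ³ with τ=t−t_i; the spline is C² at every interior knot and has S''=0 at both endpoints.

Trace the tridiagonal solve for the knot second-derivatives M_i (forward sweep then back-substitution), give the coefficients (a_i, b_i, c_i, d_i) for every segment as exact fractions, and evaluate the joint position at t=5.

Δ: Δ0=-2, Δ1=2, Δ2=2, Δ3=-3
row 1: diag=8, rhs=24; c'=1/8, d'=3
row 2: denom=6−1·1/8=47/8; d'=(0−1·3)/(47/8)=-24/47
row 3: denom=6−2·16/47=250/47; d'=(-30−2·-24/47)/(250/47)=-681/125
back: M3=-681/125
back: M2=-24/47−16/47·-681/125=168/125
back: M1=3−1/8·168/125=354/125
M: M0=0, M1=354/125, M2=168/125, M3=-681/125, M4=0
seg 0: a=3, c=M0/2=0, d=(M1−M0)/(6·3)=59/375, b=Δ0−h0·(2M0+M1)/6=-427/125
seg 1: a=-3, c=M1/2=177/125, d=(M2−M1)/(6·1)=-31/125, b=Δ1−h1·(2M1+M2)/6=104/125
seg 2: a=-1, c=M2/2=84/125, d=(M3−M2)/(6·2)=-283/500, b=Δ2−h2·(2M2+M3)/6=73/25
seg 3: a=3, c=M3/2=-681/250, d=(M4−M3)/(6·1)=227/250, b=Δ3−h3·(2M3+M4)/6=-148/125
t_q=5 → seg 2, τ=1; S=-1+73/25·τ+84/125·τ²+-283/500·τ³=1013/500

  seg 0: a=3 b=-427/125 c=0 d=59/375
  seg 1: a=-3 b=104/125 c=177/125 d=-31/125
  seg 2: a=-1 b=73/25 c=84/125 d=-283/500
  seg 3: a=3 b=-148/125 c=-681/250 d=227/250
S(5) = 1013/500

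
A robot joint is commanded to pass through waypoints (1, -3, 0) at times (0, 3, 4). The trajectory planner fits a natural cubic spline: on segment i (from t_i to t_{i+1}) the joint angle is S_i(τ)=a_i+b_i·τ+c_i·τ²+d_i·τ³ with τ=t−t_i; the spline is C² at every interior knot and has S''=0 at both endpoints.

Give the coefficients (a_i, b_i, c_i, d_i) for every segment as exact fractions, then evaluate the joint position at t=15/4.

  seg 0: a=1 b=-71/24 c=0 d=13/72
  seg 1: a=-3 b=23/12 c=13/8 d=-13/24
S(15/4) = -449/512

Δ: Δ0=-4/3, Δ1=3
row 1: diag=8, rhs=26; c'=1/8, d'=13/4
back: M1=13/4
M: M0=0, M1=13/4, M2=0
seg 0: a=1, c=M0/2=0, d=(M1−M0)/(6·3)=13/72, b=Δ0−h0·(2M0+M1)/6=-71/24
seg 1: a=-3, c=M1/2=13/8, d=(M2−M1)/(6·1)=-13/24, b=Δ1−h1·(2M1+M2)/6=23/12
t_q=15/4 → seg 1, τ=3/4; S=-3+23/12·τ+13/8·τ²+-13/24·τ³=-449/512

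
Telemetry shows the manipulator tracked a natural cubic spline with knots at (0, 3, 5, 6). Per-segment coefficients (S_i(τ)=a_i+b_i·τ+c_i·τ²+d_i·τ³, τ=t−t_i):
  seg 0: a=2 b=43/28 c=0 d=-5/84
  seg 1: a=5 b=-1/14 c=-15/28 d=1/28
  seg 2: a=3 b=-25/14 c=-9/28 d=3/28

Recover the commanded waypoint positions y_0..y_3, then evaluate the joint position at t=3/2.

y_0 = S_0(0) = a_0 = 2
y_1 = S_1(0) = a_1 = 5
y_2 = S_2(0) = a_2 = 3
y_3 = S_2(1) = 1
t_q=3/2 is in segment 0 (τ=3/2); S_0(τ)=919/224

y_0=2 y_1=5 y_2=3 y_3=1
S(3/2) = 919/224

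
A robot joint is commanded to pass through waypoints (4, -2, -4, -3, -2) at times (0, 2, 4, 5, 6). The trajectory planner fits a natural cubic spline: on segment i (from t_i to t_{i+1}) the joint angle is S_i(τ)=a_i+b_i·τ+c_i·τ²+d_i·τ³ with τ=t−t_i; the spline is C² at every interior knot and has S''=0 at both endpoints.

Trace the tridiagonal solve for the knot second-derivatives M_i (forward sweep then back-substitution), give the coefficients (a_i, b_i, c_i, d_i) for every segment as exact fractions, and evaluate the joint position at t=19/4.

  seg 0: a=4 b=-47/14 c=0 d=5/56
  seg 1: a=-2 b=-16/7 c=15/28 d=3/56
  seg 2: a=-4 b=1/2 c=6/7 d=-5/14
  seg 3: a=-3 b=8/7 c=-3/14 d=1/14
S(19/4) = -2951/896

Δ: Δ0=-3, Δ1=-1, Δ2=1, Δ3=1
row 1: diag=8, rhs=12; c'=1/4, d'=3/2
row 2: denom=6−2·1/4=11/2; d'=(12−2·3/2)/(11/2)=18/11
row 3: denom=4−1·2/11=42/11; d'=(0−1·18/11)/(42/11)=-3/7
back: M3=-3/7
back: M2=18/11−2/11·-3/7=12/7
back: M1=3/2−1/4·12/7=15/14
M: M0=0, M1=15/14, M2=12/7, M3=-3/7, M4=0
seg 0: a=4, c=M0/2=0, d=(M1−M0)/(6·2)=5/56, b=Δ0−h0·(2M0+M1)/6=-47/14
seg 1: a=-2, c=M1/2=15/28, d=(M2−M1)/(6·2)=3/56, b=Δ1−h1·(2M1+M2)/6=-16/7
seg 2: a=-4, c=M2/2=6/7, d=(M3−M2)/(6·1)=-5/14, b=Δ2−h2·(2M2+M3)/6=1/2
seg 3: a=-3, c=M3/2=-3/14, d=(M4−M3)/(6·1)=1/14, b=Δ3−h3·(2M3+M4)/6=8/7
t_q=19/4 → seg 2, τ=3/4; S=-4+1/2·τ+6/7·τ²+-5/14·τ³=-2951/896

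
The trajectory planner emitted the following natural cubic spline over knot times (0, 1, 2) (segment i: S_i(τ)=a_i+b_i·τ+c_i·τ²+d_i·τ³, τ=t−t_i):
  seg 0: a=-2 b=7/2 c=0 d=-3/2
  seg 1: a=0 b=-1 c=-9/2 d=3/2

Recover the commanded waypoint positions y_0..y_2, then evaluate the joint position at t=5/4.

y_0 = S_0(0) = a_0 = -2
y_1 = S_1(0) = a_1 = 0
y_2 = S_1(1) = -4
t_q=5/4 is in segment 1 (τ=1/4); S_1(τ)=-65/128

y_0=-2 y_1=0 y_2=-4
S(5/4) = -65/128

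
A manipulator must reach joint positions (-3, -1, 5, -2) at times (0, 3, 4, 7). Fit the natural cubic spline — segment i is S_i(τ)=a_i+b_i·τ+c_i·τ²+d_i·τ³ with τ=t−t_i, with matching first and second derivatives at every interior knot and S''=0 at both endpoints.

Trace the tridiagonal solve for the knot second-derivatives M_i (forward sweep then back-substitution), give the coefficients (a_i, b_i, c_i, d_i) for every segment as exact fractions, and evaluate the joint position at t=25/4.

Δ: Δ0=2/3, Δ1=6, Δ2=-7/3
row 1: diag=8, rhs=32; c'=1/8, d'=4
row 2: denom=8−1·1/8=63/8; d'=(-50−1·4)/(63/8)=-48/7
back: M2=-48/7
back: M1=4−1/8·-48/7=34/7
M: M0=0, M1=34/7, M2=-48/7, M3=0
seg 0: a=-3, c=M0/2=0, d=(M1−M0)/(6·3)=17/63, b=Δ0−h0·(2M0+M1)/6=-37/21
seg 1: a=-1, c=M1/2=17/7, d=(M2−M1)/(6·1)=-41/21, b=Δ1−h1·(2M1+M2)/6=116/21
seg 2: a=5, c=M2/2=-24/7, d=(M3−M2)/(6·3)=8/21, b=Δ2−h2·(2M2+M3)/6=95/21
t_q=25/4 → seg 2, τ=9/4; S=5+95/21·τ+-24/7·τ²+8/21·τ³=121/56

  seg 0: a=-3 b=-37/21 c=0 d=17/63
  seg 1: a=-1 b=116/21 c=17/7 d=-41/21
  seg 2: a=5 b=95/21 c=-24/7 d=8/21
S(25/4) = 121/56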